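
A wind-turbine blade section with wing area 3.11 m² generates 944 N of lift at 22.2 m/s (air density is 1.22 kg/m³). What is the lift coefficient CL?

CL = 1.01

From L = ½ρv²S·CL, rearranging gives CL = 2L/(ρv²S).
CL = 2 × 944 / (1.22 × 22.2² × 3.11) = 1.01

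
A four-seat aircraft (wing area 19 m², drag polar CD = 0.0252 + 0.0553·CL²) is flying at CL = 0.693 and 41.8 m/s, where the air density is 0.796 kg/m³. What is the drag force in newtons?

D = 684 N

CD = 0.0252 + 0.0553 × 0.693² = 0.05176
D = ½ρv²S·CD = ½ × 0.796 × 41.8² × 19 × 0.05176 = 684 N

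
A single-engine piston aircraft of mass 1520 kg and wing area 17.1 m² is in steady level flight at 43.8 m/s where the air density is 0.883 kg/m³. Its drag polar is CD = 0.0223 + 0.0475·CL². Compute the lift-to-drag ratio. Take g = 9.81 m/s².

Weight W = mg = 1520 × 9.81 = 14911 N; in level flight L = W.
Dynamic pressure q = 0.5 × 0.883 × 43.8² = 847 Pa.
CL = 2W/(ρv²S) = 2×14911/(0.883×43.8²×17.1) = 1.03.
CD = 0.0223 + 0.0475 × 1.03² = 0.07265.
L/D = CL/CD = 1.03 / 0.07265 = 14.2

L/D = 14.2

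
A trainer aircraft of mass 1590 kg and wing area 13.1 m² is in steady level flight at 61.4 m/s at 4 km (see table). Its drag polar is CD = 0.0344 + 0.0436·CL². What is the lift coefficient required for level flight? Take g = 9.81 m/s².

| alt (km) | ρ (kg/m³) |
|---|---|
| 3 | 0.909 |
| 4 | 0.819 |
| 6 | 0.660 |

At 4 km, from the table: ρ = 0.819 kg/m³.
Weight W = mg = 1590 × 9.81 = 15598 N; in level flight L = W.
q = ½ρv² = ½ × 0.819 × 61.4² = 1544 Pa.
Required CL = L/(qS) = 15598/(1544·13.1) = 0.7713.

CL = 0.771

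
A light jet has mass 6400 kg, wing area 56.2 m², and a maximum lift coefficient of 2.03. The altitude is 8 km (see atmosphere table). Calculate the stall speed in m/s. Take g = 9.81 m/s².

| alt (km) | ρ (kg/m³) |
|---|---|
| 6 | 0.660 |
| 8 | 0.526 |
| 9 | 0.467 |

At 8 km, from the table: ρ = 0.526 kg/m³.
Weight W = mg = 6400 × 9.81 = 62780 N.
V_stall = √(2W/(ρ·S·CL,max)) = √(2 × 62780 / (0.526 × 56.2 × 2.03))
V_stall = √2092 = 45.7 m/s

V_stall = 45.7 m/s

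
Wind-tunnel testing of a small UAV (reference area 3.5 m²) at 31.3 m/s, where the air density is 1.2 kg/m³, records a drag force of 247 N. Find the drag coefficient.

From D = ½ρv²S·CD, rearranging gives CD = 2D/(ρv²S).
CD = 2 × 247 / (1.2 × 31.3² × 3.5) = 0.12

CD = 0.12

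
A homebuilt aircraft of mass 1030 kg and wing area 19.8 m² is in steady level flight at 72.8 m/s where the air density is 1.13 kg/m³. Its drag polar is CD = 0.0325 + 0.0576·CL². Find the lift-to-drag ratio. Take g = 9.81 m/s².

L/D = 4.99

Weight W = mg = 1030 × 9.81 = 10104 N; in level flight L = W.
q = ½ρv² = ½ × 1.13 × 72.8² = 2994 Pa.
Required CL = L/(qS) = 10104/(2994·19.8) = 0.1704.
CD = 0.0325 + 0.0576 × 0.1704² = 0.03417.
L/D = CL/CD = 0.1704 / 0.03417 = 4.99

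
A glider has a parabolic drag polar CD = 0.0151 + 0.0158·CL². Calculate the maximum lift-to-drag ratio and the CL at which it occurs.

(L/D)max = 32.4, at CL = 0.978

For CD = CD0 + K·CL², (L/D)max occurs at CL* = √(CD0/K) and equals 1/(2√(K·CD0)).
(L/D)max = 1/(2√(0.0158 × 0.0151)) = 1/(2 × 0.01545) = 32.4
CL* = √(0.0151/0.0158) = 0.978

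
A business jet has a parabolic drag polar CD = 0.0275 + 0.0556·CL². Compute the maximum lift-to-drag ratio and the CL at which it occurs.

(L/D)max = 12.8, at CL = 0.703

For CD = CD0 + K·CL², (L/D)max occurs at CL* = √(CD0/K) and equals 1/(2√(K·CD0)).
(L/D)max = 1/(2√(0.0556 × 0.0275)) = 1/(2 × 0.0391) = 12.8
CL* = √(0.0275/0.0556) = 0.703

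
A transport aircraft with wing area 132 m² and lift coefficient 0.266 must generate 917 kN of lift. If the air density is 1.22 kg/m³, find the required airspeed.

L = ½ρv²S·CL ⇒ v = √(2L/(ρ·S·CL))
v = √(2 × 9.17×10^5 / (1.22 × 132 × 0.266)) = √42810 = 207 m/s

v = 207 m/s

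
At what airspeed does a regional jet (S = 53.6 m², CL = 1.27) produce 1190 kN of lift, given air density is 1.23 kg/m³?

L = ½ρv²S·CL ⇒ v = √(2L/(ρ·S·CL))
v = √(2 × 1.19×10^6 / (1.23 × 53.6 × 1.27)) = √28430 = 169 m/s

v = 169 m/s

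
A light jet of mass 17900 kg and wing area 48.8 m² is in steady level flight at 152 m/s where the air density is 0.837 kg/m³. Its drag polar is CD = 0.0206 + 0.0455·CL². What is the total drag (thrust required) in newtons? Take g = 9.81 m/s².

In steady level flight, lift balances weight: W = mg = 17900 × 9.81 = 1.756×10^5 N.
Dynamic pressure q = 0.5 × 0.837 × 152² = 9669 Pa.
CL = W/(q·S) = 1.756×10^5 / (9669 × 48.8) = 0.3722.
CD = 0.0206 + 0.0455 × 0.3722² = 0.0269.
D = q·S·CD = 9669 × 48.8 × 0.0269 = 12690 N

D = 12700 N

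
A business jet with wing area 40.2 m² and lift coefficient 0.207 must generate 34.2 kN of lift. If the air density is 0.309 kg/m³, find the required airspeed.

v = 163 m/s

L = ½ρv²S·CL ⇒ v = √(2L/(ρ·S·CL))
v = √(2 × 34200 / (0.309 × 40.2 × 0.207)) = √26600 = 163 m/s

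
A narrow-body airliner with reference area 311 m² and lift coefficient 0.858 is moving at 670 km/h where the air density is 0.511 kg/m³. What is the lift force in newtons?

L = 2.36×10^6 N

Convert speed: v = 670 km/h ÷ 3.6 = 186.1 m/s.
Dynamic pressure q = ½ρv² = ½ × 0.511 × 186.1² = 8850 Pa.
L = q·S·CL = 8850 × 311 × 0.858 = 2.36×10^6 N ≈ 2360 kN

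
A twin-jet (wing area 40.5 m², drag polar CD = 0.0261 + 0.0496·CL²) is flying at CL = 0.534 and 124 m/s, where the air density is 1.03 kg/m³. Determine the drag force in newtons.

CD = 0.0261 + 0.0496 × 0.534² = 0.04024
D = ½ρv²S·CD = ½ × 1.03 × 124² × 40.5 × 0.04024 = 12900 N

D = 12900 N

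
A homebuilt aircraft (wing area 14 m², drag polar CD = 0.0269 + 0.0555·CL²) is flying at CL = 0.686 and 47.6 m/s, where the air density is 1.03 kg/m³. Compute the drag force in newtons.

CD = 0.0269 + 0.0555 × 0.686² = 0.05302
D = ½ρv²S·CD = ½ × 1.03 × 47.6² × 14 × 0.05302 = 866 N

D = 866 N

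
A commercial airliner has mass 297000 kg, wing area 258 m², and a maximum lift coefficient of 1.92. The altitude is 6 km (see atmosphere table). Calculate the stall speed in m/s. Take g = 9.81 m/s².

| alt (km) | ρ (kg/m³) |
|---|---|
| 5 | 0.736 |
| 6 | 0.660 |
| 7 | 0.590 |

At 6 km, from the table: ρ = 0.660 kg/m³.
Weight W = mg = 297000 × 9.81 = 2.914×10^6 N.
From L = ½ρV²S·CL,max = W: V_stall = √(2W/(ρSCL,max)) = √(2·2.914×10^6/(0.66·258·1.92))
V_stall = √17820 = 134 m/s

V_stall = 134 m/s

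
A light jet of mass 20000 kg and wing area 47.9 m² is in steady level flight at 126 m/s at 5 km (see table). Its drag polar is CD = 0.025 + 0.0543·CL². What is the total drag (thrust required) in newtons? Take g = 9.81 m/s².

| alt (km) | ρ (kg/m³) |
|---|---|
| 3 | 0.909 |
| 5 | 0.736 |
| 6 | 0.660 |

D = 14500 N

At 5 km, from the table: ρ = 0.736 kg/m³.
Level flight ⇒ L = W = m·g = 20000 × 9.81 = 1.962×10^5 N.
Dynamic pressure q = 0.5 × 0.736 × 126² = 5842 Pa.
Required CL = L/(qS) = 1.962×10^5/(5842·47.9) = 0.7011.
CD = 0.025 + 0.0543 × 0.7011² = 0.05169.
D = q·S·CD = 5842 × 47.9 × 0.05169 = 14470 N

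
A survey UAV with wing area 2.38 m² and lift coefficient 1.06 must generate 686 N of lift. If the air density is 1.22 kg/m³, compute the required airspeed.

L = ½ρv²S·CL ⇒ v = √(2L/(ρ·S·CL))
v = √(2 × 686 / (1.22 × 2.38 × 1.06)) = √445.8 = 21.1 m/s

v = 21.1 m/s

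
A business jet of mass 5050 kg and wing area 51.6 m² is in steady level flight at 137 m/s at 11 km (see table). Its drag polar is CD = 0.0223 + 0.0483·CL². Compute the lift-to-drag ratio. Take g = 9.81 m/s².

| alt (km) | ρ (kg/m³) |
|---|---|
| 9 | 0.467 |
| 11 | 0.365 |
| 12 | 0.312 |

L/D = 10.7

At 11 km, from the table: ρ = 0.365 kg/m³.
Level flight ⇒ L = W = m·g = 5050 × 9.81 = 49540 N.
Dynamic pressure q = 0.5 × 0.365 × 137² = 3425 Pa.
Required CL = L/(qS) = 49540/(3425·51.6) = 0.2803.
CD = 0.0223 + 0.0483 × 0.2803² = 0.02609.
L/D = CL/CD = 0.2803 / 0.02609 = 10.7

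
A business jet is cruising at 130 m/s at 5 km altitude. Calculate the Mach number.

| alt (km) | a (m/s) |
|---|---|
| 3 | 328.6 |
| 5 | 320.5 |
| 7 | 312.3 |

At 5 km, from the table: a = 320.5 m/s.
M = v/a = 130 / 320.5 = 0.406

M = 0.406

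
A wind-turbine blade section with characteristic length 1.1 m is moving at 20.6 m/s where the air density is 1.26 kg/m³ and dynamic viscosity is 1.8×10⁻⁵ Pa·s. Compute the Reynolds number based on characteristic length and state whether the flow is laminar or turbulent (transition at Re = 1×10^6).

Re = ρ·v·c/μ = 1.26 × 20.6 × 1.1 / (1.8×10⁻⁵) = 1.59×10^6
Since 1.59×10^6 > 1×10^6, the flow is turbulent.

Re = 1.59×10^6 (turbulent)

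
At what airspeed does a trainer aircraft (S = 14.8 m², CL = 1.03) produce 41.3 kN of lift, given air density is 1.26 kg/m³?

L = ½ρv²S·CL ⇒ v = √(2L/(ρ·S·CL))
v = √(2 × 41300 / (1.26 × 14.8 × 1.03)) = √4300 = 65.6 m/s

v = 65.6 m/s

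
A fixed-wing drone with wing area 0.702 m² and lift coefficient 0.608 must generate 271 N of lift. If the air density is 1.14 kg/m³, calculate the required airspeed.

L = ½ρv²S·CL ⇒ v = √(2L/(ρ·S·CL))
v = √(2 × 271 / (1.14 × 0.702 × 0.608)) = √1114 = 33.4 m/s

v = 33.4 m/s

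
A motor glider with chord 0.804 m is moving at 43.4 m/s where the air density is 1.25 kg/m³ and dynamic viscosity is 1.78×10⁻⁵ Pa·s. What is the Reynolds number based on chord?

Re = ρ·v·c/μ = 1.25 × 43.4 × 0.804 / (1.78×10⁻⁵) = 2.45×10^6

Re = 2.45×10^6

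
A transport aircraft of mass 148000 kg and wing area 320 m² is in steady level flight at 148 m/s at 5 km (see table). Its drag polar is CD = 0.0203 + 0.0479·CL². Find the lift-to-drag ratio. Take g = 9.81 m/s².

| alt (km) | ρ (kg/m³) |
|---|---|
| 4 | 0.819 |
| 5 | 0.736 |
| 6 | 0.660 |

At 5 km, from the table: ρ = 0.736 kg/m³.
Weight W = mg = 148000 × 9.81 = 1.4519×10^6 N; in level flight L = W.
q = ½ρv² = ½ × 0.736 × 148² = 8061 Pa.
CL = W/(q·S) = 1.4519×10^6 / (8061 × 320) = 0.5629.
CD = 0.0203 + 0.0479 × 0.5629² = 0.03548.
L/D = CL/CD = 0.5629 / 0.03548 = 15.9

L/D = 15.9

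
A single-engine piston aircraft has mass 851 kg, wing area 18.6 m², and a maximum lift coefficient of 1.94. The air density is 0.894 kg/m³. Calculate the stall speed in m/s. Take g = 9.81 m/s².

At stall, lift equals weight: L = W = m·g = 851 × 9.81 = 8348 N.
From L = ½ρV²S·CL,max = W: V_stall = √(2W/(ρSCL,max)) = √(2·8348/(0.894·18.6·1.94))
V_stall = √517.6 = 22.8 m/s

V_stall = 22.8 m/s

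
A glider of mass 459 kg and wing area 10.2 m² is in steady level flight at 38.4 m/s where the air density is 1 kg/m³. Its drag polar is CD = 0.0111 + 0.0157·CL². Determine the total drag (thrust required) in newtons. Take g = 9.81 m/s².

D = 126 N

In steady level flight, lift balances weight: W = mg = 459 × 9.81 = 4502.8 N.
Dynamic pressure q = 0.5 × 1 × 38.4² = 737.3 Pa.
CL = W/(q·S) = 4502.8 / (737.3 × 10.2) = 0.5988.
CD = 0.0111 + 0.0157 × 0.5988² = 0.01673.
D = q·S·CD = 737.3 × 10.2 × 0.01673 = 125.8 N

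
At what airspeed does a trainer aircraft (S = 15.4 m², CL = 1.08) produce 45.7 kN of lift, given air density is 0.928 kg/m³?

L = ½ρv²S·CL ⇒ v = √(2L/(ρ·S·CL))
v = √(2 × 45700 / (0.928 × 15.4 × 1.08)) = √5922 = 77 m/s

v = 77 m/s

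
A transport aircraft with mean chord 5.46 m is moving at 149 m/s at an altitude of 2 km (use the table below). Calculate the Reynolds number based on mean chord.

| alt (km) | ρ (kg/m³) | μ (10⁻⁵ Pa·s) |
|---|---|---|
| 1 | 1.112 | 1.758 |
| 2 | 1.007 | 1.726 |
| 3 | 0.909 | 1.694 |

At 2 km, from the table: ρ = 1.007 kg/m³, μ = 1.726×10⁻⁵ Pa·s.
Re = ρ·v·c/μ = 1.007 × 149 × 5.46 / (1.726×10⁻⁵) = 4.75×10^7

Re = 4.75×10^7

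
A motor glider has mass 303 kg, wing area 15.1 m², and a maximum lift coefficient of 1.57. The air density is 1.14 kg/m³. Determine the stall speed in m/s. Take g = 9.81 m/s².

V_stall = 14.8 m/s

Weight W = mg = 303 × 9.81 = 2972 N.
V_stall = √(2W/(ρ·S·CL,max)) = √(2 × 2972 / (1.14 × 15.1 × 1.57))
V_stall = √220 = 14.8 m/s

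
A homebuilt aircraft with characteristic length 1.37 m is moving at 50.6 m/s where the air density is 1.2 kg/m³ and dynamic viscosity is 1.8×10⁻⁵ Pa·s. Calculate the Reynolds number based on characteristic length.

Re = ρ·v·c/μ = 1.2 × 50.6 × 1.37 / (1.8×10⁻⁵) = 4.62×10^6

Re = 4.62×10^6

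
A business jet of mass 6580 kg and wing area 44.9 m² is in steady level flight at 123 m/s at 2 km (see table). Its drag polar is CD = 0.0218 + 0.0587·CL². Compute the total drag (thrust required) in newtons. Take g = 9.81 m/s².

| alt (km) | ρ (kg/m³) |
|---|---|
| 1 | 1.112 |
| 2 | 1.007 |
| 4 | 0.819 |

At 2 km, from the table: ρ = 1.007 kg/m³.
Weight W = mg = 6580 × 9.81 = 64550 N; in level flight L = W.
q = ½ρv² = ½ × 1.007 × 123² = 7617 Pa.
CL = W/(q·S) = 64550 / (7617 × 44.9) = 0.1887.
CD = 0.0218 + 0.0587 × 0.1887² = 0.02389.
D = q·S·CD = 7617 × 44.9 × 0.02389 = 8171 N

D = 8170 N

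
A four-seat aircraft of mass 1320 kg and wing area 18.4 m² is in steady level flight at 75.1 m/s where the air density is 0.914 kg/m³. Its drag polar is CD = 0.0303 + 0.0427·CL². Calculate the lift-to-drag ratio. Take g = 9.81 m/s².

L/D = 8.15

Level flight ⇒ L = W = m·g = 1320 × 9.81 = 12949 N.
q = ½ρv² = ½ × 0.914 × 75.1² = 2577 Pa.
CL = 2W/(ρv²S) = 2×12949/(0.914×75.1²×18.4) = 0.273.
CD = 0.0303 + 0.0427 × 0.273² = 0.03348.
L/D = CL/CD = 0.273 / 0.03348 = 8.15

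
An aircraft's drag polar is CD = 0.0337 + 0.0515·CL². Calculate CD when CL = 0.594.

CD = 0.0337 + 0.0515 × 0.594² = 0.0337 + 0.01817 = 0.0519

CD = 0.0519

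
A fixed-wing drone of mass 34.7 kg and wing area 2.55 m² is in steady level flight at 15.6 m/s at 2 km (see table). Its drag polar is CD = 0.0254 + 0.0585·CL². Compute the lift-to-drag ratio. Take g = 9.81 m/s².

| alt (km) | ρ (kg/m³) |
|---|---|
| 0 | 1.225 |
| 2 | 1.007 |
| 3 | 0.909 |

At 2 km, from the table: ρ = 1.007 kg/m³.
Weight W = mg = 34.7 × 9.81 = 340.41 N; in level flight L = W.
Dynamic pressure q = 0.5 × 1.007 × 15.6² = 122.5 Pa.
CL = 2W/(ρv²S) = 2×340.41/(1.007×15.6²×2.55) = 1.089.
CD = 0.0254 + 0.0585 × 1.089² = 0.09483.
L/D = CL/CD = 1.089 / 0.09483 = 11.5

L/D = 11.5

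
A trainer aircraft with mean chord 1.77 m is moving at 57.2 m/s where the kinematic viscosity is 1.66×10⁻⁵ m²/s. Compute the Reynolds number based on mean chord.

Re = v·c/ν = 57.2 × 1.77 / (1.66×10⁻⁵) = 6.1×10^6

Re = 6.1×10^6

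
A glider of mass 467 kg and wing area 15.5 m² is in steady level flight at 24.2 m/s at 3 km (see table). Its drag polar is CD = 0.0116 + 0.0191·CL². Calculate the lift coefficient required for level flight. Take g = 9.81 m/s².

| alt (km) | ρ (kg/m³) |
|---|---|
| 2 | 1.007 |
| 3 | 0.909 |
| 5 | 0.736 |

At 3 km, from the table: ρ = 0.909 kg/m³.
Level flight ⇒ L = W = m·g = 467 × 9.81 = 4581.3 N.
q = ½ρv² = ½ × 0.909 × 24.2² = 266.2 Pa.
CL = W/(q·S) = 4581.3 / (266.2 × 15.5) = 1.11.

CL = 1.11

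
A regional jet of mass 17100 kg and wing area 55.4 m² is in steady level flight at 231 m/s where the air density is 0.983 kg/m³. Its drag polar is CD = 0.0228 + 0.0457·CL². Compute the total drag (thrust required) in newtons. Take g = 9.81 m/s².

D = 34000 N

In steady level flight, lift balances weight: W = mg = 17100 × 9.81 = 1.6775×10^5 N.
Dynamic pressure q = 0.5 × 0.983 × 231² = 26230 Pa.
CL = 2W/(ρv²S) = 2×1.6775×10^5/(0.983×231²×55.4) = 0.1155.
CD = 0.0228 + 0.0457 × 0.1155² = 0.02341.
D = q·S·CD = 26230 × 55.4 × 0.02341 = 34010 N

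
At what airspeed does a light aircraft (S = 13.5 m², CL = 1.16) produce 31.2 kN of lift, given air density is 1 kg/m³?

L = ½ρv²S·CL ⇒ v = √(2L/(ρ·S·CL))
v = √(2 × 31200 / (1 × 13.5 × 1.16)) = √3985 = 63.1 m/s

v = 63.1 m/s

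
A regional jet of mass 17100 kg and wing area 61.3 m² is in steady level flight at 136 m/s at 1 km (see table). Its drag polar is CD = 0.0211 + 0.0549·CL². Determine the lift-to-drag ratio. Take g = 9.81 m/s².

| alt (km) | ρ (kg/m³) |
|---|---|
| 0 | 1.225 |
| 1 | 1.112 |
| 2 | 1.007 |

L/D = 10.6

At 1 km, from the table: ρ = 1.112 kg/m³.
Weight W = mg = 17100 × 9.81 = 1.6775×10^5 N; in level flight L = W.
Dynamic pressure q = 0.5 × 1.112 × 136² = 10280 Pa.
Required CL = L/(qS) = 1.6775×10^5/(10280·61.3) = 0.2661.
CD = 0.0211 + 0.0549 × 0.2661² = 0.02499.
L/D = CL/CD = 0.2661 / 0.02499 = 10.6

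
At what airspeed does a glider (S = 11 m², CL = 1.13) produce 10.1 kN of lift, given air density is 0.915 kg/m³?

v = 42.1 m/s

L = ½ρv²S·CL ⇒ v = √(2L/(ρ·S·CL))
v = √(2 × 10100 / (0.915 × 11 × 1.13)) = √1776 = 42.1 m/s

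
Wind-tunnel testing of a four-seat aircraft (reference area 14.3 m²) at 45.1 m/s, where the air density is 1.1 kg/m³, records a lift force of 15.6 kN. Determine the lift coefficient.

CL = 0.975

From L = ½ρv²S·CL, rearranging gives CL = 2L/(ρv²S).
CL = 2 × 15600 / (1.1 × 45.1² × 14.3) = 0.975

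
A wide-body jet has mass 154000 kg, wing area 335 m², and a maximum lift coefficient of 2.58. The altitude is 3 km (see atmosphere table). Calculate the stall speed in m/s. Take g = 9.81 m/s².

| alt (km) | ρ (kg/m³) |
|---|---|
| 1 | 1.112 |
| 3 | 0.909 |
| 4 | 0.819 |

At 3 km, from the table: ρ = 0.909 kg/m³.
Weight W = mg = 154000 × 9.81 = 1.511×10^6 N.
V_stall = √(2W/(ρ·S·CL,max)) = √(2 × 1.511×10^6 / (0.909 × 335 × 2.58))
V_stall = √3846 = 62 m/s

V_stall = 62 m/s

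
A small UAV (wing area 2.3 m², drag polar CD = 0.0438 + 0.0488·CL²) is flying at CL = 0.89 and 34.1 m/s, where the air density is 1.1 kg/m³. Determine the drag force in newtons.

CD = 0.0438 + 0.0488 × 0.89² = 0.08245
D = ½ρv²S·CD = ½ × 1.1 × 34.1² × 2.3 × 0.08245 = 121 N

D = 121 N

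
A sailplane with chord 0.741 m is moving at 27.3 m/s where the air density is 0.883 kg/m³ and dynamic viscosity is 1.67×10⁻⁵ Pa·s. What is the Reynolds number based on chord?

Re = 1.07×10^6

Re = ρ·v·c/μ = 0.883 × 27.3 × 0.741 / (1.67×10⁻⁵) = 1.07×10^6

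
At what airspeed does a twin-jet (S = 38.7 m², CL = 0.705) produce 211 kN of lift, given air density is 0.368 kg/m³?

L = ½ρv²S·CL ⇒ v = √(2L/(ρ·S·CL))
v = √(2 × 2.11×10^5 / (0.368 × 38.7 × 0.705)) = √42030 = 205 m/s

v = 205 m/s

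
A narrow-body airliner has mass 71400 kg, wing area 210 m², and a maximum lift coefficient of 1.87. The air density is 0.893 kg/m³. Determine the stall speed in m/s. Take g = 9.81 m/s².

V_stall = 63.2 m/s

At stall, lift equals weight: L = W = m·g = 71400 × 9.81 = 7.004×10^5 N.
V_stall = √(2W/(ρ·S·CL,max)) = √(2 × 7.004×10^5 / (0.893 × 210 × 1.87))
V_stall = √3995 = 63.2 m/s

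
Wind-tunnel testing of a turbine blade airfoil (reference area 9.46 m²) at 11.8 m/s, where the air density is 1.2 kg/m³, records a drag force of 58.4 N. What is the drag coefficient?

CD = 0.0739

From D = ½ρv²S·CD, rearranging gives CD = 2D/(ρv²S).
CD = 2 × 58.4 / (1.2 × 11.8² × 9.46) = 0.0739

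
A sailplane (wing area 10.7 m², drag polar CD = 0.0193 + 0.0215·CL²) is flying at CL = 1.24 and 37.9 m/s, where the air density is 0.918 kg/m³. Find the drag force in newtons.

CD = 0.0193 + 0.0215 × 1.24² = 0.05236
D = ½ρv²S·CD = ½ × 0.918 × 37.9² × 10.7 × 0.05236 = 369 N

D = 369 N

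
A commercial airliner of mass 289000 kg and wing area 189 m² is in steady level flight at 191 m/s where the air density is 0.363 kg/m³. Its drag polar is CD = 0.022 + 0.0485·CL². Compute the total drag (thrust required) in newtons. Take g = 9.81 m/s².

D = 3.39×10^5 N

Weight W = mg = 289000 × 9.81 = 2.8351×10^6 N; in level flight L = W.
q = ½ρv² = ½ × 0.363 × 191² = 6621 Pa.
Required CL = L/(qS) = 2.8351×10^6/(6621·189) = 2.265.
CD = 0.022 + 0.0485 × 2.265² = 0.2709.
D = q·S·CD = 6621 × 189 × 0.2709 = 3.39×10^5 N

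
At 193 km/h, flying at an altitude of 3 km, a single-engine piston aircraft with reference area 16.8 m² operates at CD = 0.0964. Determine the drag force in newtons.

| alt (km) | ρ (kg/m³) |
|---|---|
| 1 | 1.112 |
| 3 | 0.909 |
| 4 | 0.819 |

At 3 km, from the table: ρ = 0.909 kg/m³.
Convert speed: v = 193 km/h ÷ 3.6 = 53.61 m/s.
Dynamic pressure q = ½ρv² = ½ × 0.909 × 53.61² = 1306 Pa.
D = q·S·CD = 1306 × 16.8 × 0.0964 = 2120 N

D = 2120 N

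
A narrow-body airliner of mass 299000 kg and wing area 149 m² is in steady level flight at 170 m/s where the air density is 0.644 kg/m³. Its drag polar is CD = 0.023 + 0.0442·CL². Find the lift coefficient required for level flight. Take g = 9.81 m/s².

In steady level flight, lift balances weight: W = mg = 299000 × 9.81 = 2.9332×10^6 N.
Dynamic pressure q = 0.5 × 0.644 × 170² = 9306 Pa.
CL = 2W/(ρv²S) = 2×2.9332×10^6/(0.644×170²×149) = 2.115.

CL = 2.12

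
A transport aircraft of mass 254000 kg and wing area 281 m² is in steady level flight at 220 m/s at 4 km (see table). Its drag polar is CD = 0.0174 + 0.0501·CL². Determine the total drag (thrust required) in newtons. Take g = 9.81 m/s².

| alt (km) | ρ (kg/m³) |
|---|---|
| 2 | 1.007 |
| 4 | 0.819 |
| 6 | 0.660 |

At 4 km, from the table: ρ = 0.819 kg/m³.
Weight W = mg = 254000 × 9.81 = 2.4917×10^6 N; in level flight L = W.
q = ½ρv² = ½ × 0.819 × 220² = 19820 Pa.
Required CL = L/(qS) = 2.4917×10^6/(19820·281) = 0.4474.
CD = 0.0174 + 0.0501 × 0.4474² = 0.02743.
D = q·S·CD = 19820 × 281 × 0.02743 = 1.528×10^5 N

D = 1.53×10^5 N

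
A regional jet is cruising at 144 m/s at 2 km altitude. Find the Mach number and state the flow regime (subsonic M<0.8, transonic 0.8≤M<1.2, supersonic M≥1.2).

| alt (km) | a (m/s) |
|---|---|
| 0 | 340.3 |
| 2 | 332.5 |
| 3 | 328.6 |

M = 0.433 (subsonic)

At 2 km, from the table: a = 332.5 m/s.
M = v/a = 144 / 332.5 = 0.433
M = 0.433 → subsonic.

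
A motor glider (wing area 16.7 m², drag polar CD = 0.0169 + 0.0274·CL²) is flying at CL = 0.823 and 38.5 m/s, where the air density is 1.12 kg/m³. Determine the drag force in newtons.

D = 492 N

CD = 0.0169 + 0.0274 × 0.823² = 0.03546
D = ½ρv²S·CD = ½ × 1.12 × 38.5² × 16.7 × 0.03546 = 492 N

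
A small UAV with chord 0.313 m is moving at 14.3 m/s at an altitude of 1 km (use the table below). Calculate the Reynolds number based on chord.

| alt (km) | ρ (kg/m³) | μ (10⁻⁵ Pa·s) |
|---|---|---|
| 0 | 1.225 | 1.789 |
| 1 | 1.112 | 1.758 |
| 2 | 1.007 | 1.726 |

Re = 2.83×10^5

At 1 km, from the table: ρ = 1.112 kg/m³, μ = 1.758×10⁻⁵ Pa·s.
Re = ρ·v·c/μ = 1.112 × 14.3 × 0.313 / (1.758×10⁻⁵) = 2.83×10^5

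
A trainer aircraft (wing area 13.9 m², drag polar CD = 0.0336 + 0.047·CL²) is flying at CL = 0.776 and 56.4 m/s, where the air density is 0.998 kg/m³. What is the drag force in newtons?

CD = 0.0336 + 0.047 × 0.776² = 0.0619
D = ½ρv²S·CD = ½ × 0.998 × 56.4² × 13.9 × 0.0619 = 1370 N

D = 1370 N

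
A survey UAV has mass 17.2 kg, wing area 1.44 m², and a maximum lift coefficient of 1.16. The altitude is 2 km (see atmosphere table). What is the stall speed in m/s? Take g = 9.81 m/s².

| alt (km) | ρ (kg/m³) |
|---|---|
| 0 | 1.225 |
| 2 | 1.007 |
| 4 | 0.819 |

V_stall = 14.2 m/s

At 2 km, from the table: ρ = 1.007 kg/m³.
At stall, lift equals weight: L = W = m·g = 17.2 × 9.81 = 168.7 N.
From L = ½ρV²S·CL,max = W: V_stall = √(2W/(ρSCL,max)) = √(2·168.7/(1.007·1.44·1.16))
V_stall = √200.6 = 14.2 m/s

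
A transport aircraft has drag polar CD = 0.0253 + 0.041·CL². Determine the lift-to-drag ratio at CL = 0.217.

CD = 0.0253 + 0.041 × 0.217² = 0.02723
L/D = CL/CD = 0.217 / 0.02723 = 7.97

L/D = 7.97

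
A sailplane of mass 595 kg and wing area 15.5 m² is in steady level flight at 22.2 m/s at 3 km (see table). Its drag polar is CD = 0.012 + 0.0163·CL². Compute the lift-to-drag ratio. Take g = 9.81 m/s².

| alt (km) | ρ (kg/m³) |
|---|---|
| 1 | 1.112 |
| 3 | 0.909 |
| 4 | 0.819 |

At 3 km, from the table: ρ = 0.909 kg/m³.
Weight W = mg = 595 × 9.81 = 5837 N; in level flight L = W.
q = ½ρv² = ½ × 0.909 × 22.2² = 224 Pa.
Required CL = L/(qS) = 5837/(224·15.5) = 1.681.
CD = 0.012 + 0.0163 × 1.681² = 0.05807.
L/D = CL/CD = 1.681 / 0.05807 = 29

L/D = 29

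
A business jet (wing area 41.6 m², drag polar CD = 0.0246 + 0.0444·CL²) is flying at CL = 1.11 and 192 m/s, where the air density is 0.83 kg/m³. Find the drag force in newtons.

CD = 0.0246 + 0.0444 × 1.11² = 0.07931
D = ½ρv²S·CD = ½ × 0.83 × 192² × 41.6 × 0.07931 = 50500 N

D = 50500 N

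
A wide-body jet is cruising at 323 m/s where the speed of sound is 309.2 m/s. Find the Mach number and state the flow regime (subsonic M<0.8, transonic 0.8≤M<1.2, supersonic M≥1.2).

M = 1.04 (transonic)

M = v/a = 323 / 309.2 = 1.04
M = 1.04 → transonic.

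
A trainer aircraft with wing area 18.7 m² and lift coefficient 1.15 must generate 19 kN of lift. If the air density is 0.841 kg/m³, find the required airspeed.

L = ½ρv²S·CL ⇒ v = √(2L/(ρ·S·CL))
v = √(2 × 19000 / (0.841 × 18.7 × 1.15)) = √2101 = 45.8 m/s

v = 45.8 m/s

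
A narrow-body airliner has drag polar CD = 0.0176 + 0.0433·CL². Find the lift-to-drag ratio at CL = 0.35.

L/D = 15.3

CD = 0.0176 + 0.0433 × 0.35² = 0.0229
L/D = CL/CD = 0.35 / 0.0229 = 15.3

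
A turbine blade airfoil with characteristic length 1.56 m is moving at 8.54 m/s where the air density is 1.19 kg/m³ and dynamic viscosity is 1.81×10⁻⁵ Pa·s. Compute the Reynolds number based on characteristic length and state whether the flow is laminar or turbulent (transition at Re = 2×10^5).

Re = 8.76×10^5 (turbulent)

Re = ρ·v·c/μ = 1.19 × 8.54 × 1.56 / (1.81×10⁻⁵) = 8.76×10^5
Since 8.76×10^5 > 2×10^5, the flow is turbulent.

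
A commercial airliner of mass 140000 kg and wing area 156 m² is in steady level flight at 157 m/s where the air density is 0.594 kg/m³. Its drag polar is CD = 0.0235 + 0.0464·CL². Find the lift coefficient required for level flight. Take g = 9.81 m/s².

CL = 1.2

Weight W = mg = 140000 × 9.81 = 1.3734×10^6 N; in level flight L = W.
q = ½ρv² = ½ × 0.594 × 157² = 7321 Pa.
CL = 2W/(ρv²S) = 2×1.3734×10^6/(0.594×157²×156) = 1.203.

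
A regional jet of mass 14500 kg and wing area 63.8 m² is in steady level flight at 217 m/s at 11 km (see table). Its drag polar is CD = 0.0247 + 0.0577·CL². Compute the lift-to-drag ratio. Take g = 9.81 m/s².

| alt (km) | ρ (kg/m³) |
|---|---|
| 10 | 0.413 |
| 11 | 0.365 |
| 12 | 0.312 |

L/D = 9.08

At 11 km, from the table: ρ = 0.365 kg/m³.
In steady level flight, lift balances weight: W = mg = 14500 × 9.81 = 1.4224×10^5 N.
q = ½ρv² = ½ × 0.365 × 217² = 8594 Pa.
CL = W/(q·S) = 1.4224×10^5 / (8594 × 63.8) = 0.2594.
CD = 0.0247 + 0.0577 × 0.2594² = 0.02858.
L/D = CL/CD = 0.2594 / 0.02858 = 9.08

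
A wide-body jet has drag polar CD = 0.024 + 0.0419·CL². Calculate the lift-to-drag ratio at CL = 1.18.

L/D = 14.3

CD = 0.024 + 0.0419 × 1.18² = 0.08234
L/D = CL/CD = 1.18 / 0.08234 = 14.3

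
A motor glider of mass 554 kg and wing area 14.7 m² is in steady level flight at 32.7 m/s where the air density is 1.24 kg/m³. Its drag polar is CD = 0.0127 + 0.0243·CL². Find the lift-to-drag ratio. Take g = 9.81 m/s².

L/D = 27.5

In steady level flight, lift balances weight: W = mg = 554 × 9.81 = 5434.7 N.
q = ½ρv² = ½ × 1.24 × 32.7² = 663 Pa.
CL = 2W/(ρv²S) = 2×5434.7/(1.24×32.7²×14.7) = 0.5577.
CD = 0.0127 + 0.0243 × 0.5577² = 0.02026.
L/D = CL/CD = 0.5577 / 0.02026 = 27.5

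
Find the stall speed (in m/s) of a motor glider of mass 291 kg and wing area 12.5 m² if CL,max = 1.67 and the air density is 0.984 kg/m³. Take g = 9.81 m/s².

V_stall = 16.7 m/s

Weight W = mg = 291 × 9.81 = 2855 N.
From L = ½ρV²S·CL,max = W: V_stall = √(2W/(ρSCL,max)) = √(2·2855/(0.984·12.5·1.67))
V_stall = √278 = 16.7 m/s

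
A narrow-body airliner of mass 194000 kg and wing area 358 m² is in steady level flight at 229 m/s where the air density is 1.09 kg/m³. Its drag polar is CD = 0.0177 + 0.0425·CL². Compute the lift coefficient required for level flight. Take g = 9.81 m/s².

CL = 0.186

In steady level flight, lift balances weight: W = mg = 194000 × 9.81 = 1.9031×10^6 N.
q = ½ρv² = ½ × 1.09 × 229² = 28580 Pa.
Required CL = L/(qS) = 1.9031×10^6/(28580·358) = 0.186.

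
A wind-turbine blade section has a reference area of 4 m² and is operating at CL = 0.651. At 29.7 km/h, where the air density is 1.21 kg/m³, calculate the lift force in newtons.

L = 107 N

Convert speed: v = 29.7 km/h ÷ 3.6 = 8.25 m/s.
Dynamic pressure q = ½ρv² = ½ × 1.21 × 8.25² = 41.18 Pa.
L = q·S·CL = 41.18 × 4 × 0.651 = 107 N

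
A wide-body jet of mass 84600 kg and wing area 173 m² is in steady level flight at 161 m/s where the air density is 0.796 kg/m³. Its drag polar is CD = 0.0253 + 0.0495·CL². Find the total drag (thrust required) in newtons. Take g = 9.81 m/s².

Weight W = mg = 84600 × 9.81 = 8.2993×10^5 N; in level flight L = W.
Dynamic pressure q = 0.5 × 0.796 × 161² = 10320 Pa.
CL = 2W/(ρv²S) = 2×8.2993×10^5/(0.796×161²×173) = 0.465.
CD = 0.0253 + 0.0495 × 0.465² = 0.036.
D = q·S·CD = 10320 × 173 × 0.036 = 64260 N

D = 64300 N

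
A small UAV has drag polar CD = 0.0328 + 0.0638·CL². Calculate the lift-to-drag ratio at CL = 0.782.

CD = 0.0328 + 0.0638 × 0.782² = 0.07182
L/D = CL/CD = 0.782 / 0.07182 = 10.9

L/D = 10.9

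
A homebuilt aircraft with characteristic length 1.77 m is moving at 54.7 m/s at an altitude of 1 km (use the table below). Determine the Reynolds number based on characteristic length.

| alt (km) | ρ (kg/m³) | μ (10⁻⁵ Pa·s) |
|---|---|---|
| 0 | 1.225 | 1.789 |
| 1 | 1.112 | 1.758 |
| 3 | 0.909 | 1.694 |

At 1 km, from the table: ρ = 1.112 kg/m³, μ = 1.758×10⁻⁵ Pa·s.
Re = ρ·v·c/μ = 1.112 × 54.7 × 1.77 / (1.758×10⁻⁵) = 6.12×10^6

Re = 6.12×10^6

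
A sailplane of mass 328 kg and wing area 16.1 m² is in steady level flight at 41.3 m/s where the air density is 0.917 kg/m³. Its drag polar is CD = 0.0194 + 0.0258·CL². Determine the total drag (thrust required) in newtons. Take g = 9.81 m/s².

In steady level flight, lift balances weight: W = mg = 328 × 9.81 = 3217.7 N.
q = ½ρv² = ½ × 0.917 × 41.3² = 782.1 Pa.
CL = 2W/(ρv²S) = 2×3217.7/(0.917×41.3²×16.1) = 0.2556.
CD = 0.0194 + 0.0258 × 0.2556² = 0.02108.
D = q·S·CD = 782.1 × 16.1 × 0.02108 = 265.5 N

D = 265 N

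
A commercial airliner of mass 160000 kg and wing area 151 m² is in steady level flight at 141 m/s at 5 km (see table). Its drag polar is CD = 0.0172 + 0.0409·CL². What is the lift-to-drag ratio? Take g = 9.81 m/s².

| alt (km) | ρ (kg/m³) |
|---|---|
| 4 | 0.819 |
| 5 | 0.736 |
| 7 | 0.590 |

At 5 km, from the table: ρ = 0.736 kg/m³.
In steady level flight, lift balances weight: W = mg = 160000 × 9.81 = 1.5696×10^6 N.
q = ½ρv² = ½ × 0.736 × 141² = 7316 Pa.
Required CL = L/(qS) = 1.5696×10^6/(7316·151) = 1.421.
CD = 0.0172 + 0.0409 × 1.421² = 0.09976.
L/D = CL/CD = 1.421 / 0.09976 = 14.2

L/D = 14.2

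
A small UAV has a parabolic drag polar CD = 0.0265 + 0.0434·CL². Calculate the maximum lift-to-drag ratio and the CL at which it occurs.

(L/D)max = 14.7, at CL = 0.781

For CD = CD0 + K·CL², (L/D)max occurs at CL* = √(CD0/K) and equals 1/(2√(K·CD0)).
(L/D)max = 1/(2√(0.0434 × 0.0265)) = 1/(2 × 0.03391) = 14.7
CL* = √(0.0265/0.0434) = 0.781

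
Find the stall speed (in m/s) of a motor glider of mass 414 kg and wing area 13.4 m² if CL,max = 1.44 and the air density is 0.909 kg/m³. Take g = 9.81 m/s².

At stall, lift equals weight: L = W = m·g = 414 × 9.81 = 4061 N.
V_stall = √(2W/(ρ·S·CL,max)) = √(2 × 4061 / (0.909 × 13.4 × 1.44))
V_stall = √463.1 = 21.5 m/s

V_stall = 21.5 m/s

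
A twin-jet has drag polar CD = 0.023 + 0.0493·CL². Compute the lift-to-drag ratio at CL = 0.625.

CD = 0.023 + 0.0493 × 0.625² = 0.04226
L/D = CL/CD = 0.625 / 0.04226 = 14.8

L/D = 14.8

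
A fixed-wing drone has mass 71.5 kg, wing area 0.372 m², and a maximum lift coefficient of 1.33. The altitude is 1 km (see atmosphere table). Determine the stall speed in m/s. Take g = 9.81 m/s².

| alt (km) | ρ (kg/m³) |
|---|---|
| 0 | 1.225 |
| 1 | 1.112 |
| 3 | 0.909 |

At 1 km, from the table: ρ = 1.112 kg/m³.
Weight W = mg = 71.5 × 9.81 = 701.4 N.
V_stall = √(2W/(ρ·S·CL,max)) = √(2 × 701.4 / (1.112 × 0.372 × 1.33))
V_stall = √2550 = 50.5 m/s

V_stall = 50.5 m/s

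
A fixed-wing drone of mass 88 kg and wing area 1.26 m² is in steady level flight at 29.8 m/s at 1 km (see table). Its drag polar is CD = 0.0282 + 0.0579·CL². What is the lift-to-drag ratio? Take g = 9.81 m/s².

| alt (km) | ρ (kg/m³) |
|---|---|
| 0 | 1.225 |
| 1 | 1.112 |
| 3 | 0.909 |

At 1 km, from the table: ρ = 1.112 kg/m³.
Level flight ⇒ L = W = m·g = 88 × 9.81 = 863.28 N.
Dynamic pressure q = 0.5 × 1.112 × 29.8² = 493.8 Pa.
CL = W/(q·S) = 863.28 / (493.8 × 1.26) = 1.388.
CD = 0.0282 + 0.0579 × 1.388² = 0.1397.
L/D = CL/CD = 1.388 / 0.1397 = 9.93

L/D = 9.93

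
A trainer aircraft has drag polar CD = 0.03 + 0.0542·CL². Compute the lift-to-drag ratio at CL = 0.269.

L/D = 7.93

CD = 0.03 + 0.0542 × 0.269² = 0.03392
L/D = CL/CD = 0.269 / 0.03392 = 7.93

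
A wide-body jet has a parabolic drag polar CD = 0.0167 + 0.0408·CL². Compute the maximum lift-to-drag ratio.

For CD = CD0 + K·CL², (L/D)max occurs at CL* = √(CD0/K) and equals 1/(2√(K·CD0)).
(L/D)max = 1/(2√(0.0408 × 0.0167)) = 1/(2 × 0.0261) = 19.2

(L/D)max = 19.2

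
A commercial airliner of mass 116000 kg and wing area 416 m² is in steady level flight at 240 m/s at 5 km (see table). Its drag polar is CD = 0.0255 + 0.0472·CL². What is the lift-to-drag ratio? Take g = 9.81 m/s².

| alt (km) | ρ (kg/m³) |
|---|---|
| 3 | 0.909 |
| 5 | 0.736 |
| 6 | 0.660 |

L/D = 4.91

At 5 km, from the table: ρ = 0.736 kg/m³.
Weight W = mg = 116000 × 9.81 = 1.138×10^6 N; in level flight L = W.
Dynamic pressure q = 0.5 × 0.736 × 240² = 21200 Pa.
CL = 2W/(ρv²S) = 2×1.138×10^6/(0.736×240²×416) = 0.1291.
CD = 0.0255 + 0.0472 × 0.1291² = 0.02629.
L/D = CL/CD = 0.1291 / 0.02629 = 4.91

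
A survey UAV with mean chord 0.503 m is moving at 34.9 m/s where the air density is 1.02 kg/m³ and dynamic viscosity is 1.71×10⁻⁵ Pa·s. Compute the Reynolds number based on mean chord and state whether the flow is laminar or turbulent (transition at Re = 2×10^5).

Re = 1.05×10^6 (turbulent)

Re = ρ·v·c/μ = 1.02 × 34.9 × 0.503 / (1.71×10⁻⁵) = 1.05×10^6
Since 1.05×10^6 > 2×10^5, the flow is turbulent.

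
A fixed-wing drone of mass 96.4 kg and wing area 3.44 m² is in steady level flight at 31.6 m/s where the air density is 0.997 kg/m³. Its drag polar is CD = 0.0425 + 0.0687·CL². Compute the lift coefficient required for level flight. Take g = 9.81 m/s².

Level flight ⇒ L = W = m·g = 96.4 × 9.81 = 945.68 N.
Dynamic pressure q = 0.5 × 0.997 × 31.6² = 497.8 Pa.
Required CL = L/(qS) = 945.68/(497.8·3.44) = 0.5523.

CL = 0.552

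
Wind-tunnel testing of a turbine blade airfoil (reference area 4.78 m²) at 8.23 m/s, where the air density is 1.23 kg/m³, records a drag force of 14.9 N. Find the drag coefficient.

CD = 0.0748

From D = ½ρv²S·CD, rearranging gives CD = 2D/(ρv²S).
CD = 2 × 14.9 / (1.23 × 8.23² × 4.78) = 0.0748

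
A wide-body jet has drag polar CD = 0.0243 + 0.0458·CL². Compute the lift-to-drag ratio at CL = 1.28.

L/D = 12.9

CD = 0.0243 + 0.0458 × 1.28² = 0.09934
L/D = CL/CD = 1.28 / 0.09934 = 12.9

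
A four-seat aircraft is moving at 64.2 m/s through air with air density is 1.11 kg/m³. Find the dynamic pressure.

q = ½ρv² = ½ × 1.11 × 64.2² = 2290 Pa

q = 2290 Pa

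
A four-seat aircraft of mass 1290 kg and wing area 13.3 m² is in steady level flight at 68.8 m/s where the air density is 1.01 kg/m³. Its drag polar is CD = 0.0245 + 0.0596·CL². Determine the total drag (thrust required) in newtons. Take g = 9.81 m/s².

Level flight ⇒ L = W = m·g = 1290 × 9.81 = 12655 N.
Dynamic pressure q = 0.5 × 1.01 × 68.8² = 2390 Pa.
CL = 2W/(ρv²S) = 2×12655/(1.01×68.8²×13.3) = 0.3981.
CD = 0.0245 + 0.0596 × 0.3981² = 0.03394.
D = q·S·CD = 2390 × 13.3 × 0.03394 = 1079 N

D = 1080 N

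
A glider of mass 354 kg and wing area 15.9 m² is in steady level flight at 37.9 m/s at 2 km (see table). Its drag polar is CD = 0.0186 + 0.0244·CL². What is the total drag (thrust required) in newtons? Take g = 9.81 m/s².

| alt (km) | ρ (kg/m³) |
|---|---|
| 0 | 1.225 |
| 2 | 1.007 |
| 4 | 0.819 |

D = 239 N

At 2 km, from the table: ρ = 1.007 kg/m³.
Level flight ⇒ L = W = m·g = 354 × 9.81 = 3472.7 N.
q = ½ρv² = ½ × 1.007 × 37.9² = 723.2 Pa.
CL = 2W/(ρv²S) = 2×3472.7/(1.007×37.9²×15.9) = 0.302.
CD = 0.0186 + 0.0244 × 0.302² = 0.02083.
D = q·S·CD = 723.2 × 15.9 × 0.02083 = 239.5 N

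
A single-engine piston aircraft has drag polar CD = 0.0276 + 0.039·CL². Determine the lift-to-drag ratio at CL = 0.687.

CD = 0.0276 + 0.039 × 0.687² = 0.04601
L/D = CL/CD = 0.687 / 0.04601 = 14.9

L/D = 14.9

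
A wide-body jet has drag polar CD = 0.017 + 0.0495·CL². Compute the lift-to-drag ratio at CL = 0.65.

L/D = 17.1

CD = 0.017 + 0.0495 × 0.65² = 0.03791
L/D = CL/CD = 0.65 / 0.03791 = 17.1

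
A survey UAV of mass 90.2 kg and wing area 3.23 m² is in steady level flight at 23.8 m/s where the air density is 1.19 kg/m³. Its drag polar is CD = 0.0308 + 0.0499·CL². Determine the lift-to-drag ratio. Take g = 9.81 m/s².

L/D = 12.7

Weight W = mg = 90.2 × 9.81 = 884.86 N; in level flight L = W.
q = ½ρv² = ½ × 1.19 × 23.8² = 337 Pa.
CL = W/(q·S) = 884.86 / (337 × 3.23) = 0.8128.
CD = 0.0308 + 0.0499 × 0.8128² = 0.06377.
L/D = CL/CD = 0.8128 / 0.06377 = 12.7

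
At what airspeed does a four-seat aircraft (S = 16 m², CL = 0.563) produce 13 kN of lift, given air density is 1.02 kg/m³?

L = ½ρv²S·CL ⇒ v = √(2L/(ρ·S·CL))
v = √(2 × 13000 / (1.02 × 16 × 0.563)) = √2830 = 53.2 m/s

v = 53.2 m/s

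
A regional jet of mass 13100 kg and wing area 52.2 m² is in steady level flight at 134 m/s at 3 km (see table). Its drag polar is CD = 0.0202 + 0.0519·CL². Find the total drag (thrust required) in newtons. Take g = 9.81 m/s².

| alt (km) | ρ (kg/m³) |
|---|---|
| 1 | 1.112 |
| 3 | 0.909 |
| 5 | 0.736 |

D = 10600 N

At 3 km, from the table: ρ = 0.909 kg/m³.
Weight W = mg = 13100 × 9.81 = 1.2851×10^5 N; in level flight L = W.
Dynamic pressure q = 0.5 × 0.909 × 134² = 8161 Pa.
CL = W/(q·S) = 1.2851×10^5 / (8161 × 52.2) = 0.3017.
CD = 0.0202 + 0.0519 × 0.3017² = 0.02492.
D = q·S·CD = 8161 × 52.2 × 0.02492 = 10620 N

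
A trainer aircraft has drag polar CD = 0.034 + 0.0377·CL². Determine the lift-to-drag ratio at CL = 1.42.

L/D = 12.9

CD = 0.034 + 0.0377 × 1.42² = 0.11
L/D = CL/CD = 1.42 / 0.11 = 12.9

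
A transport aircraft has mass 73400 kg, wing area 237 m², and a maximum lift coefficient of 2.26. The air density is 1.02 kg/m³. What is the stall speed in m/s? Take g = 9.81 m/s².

V_stall = 51.3 m/s

Weight W = mg = 73400 × 9.81 = 7.201×10^5 N.
From L = ½ρV²S·CL,max = W: V_stall = √(2W/(ρSCL,max)) = √(2·7.201×10^5/(1.02·237·2.26))
V_stall = √2636 = 51.3 m/s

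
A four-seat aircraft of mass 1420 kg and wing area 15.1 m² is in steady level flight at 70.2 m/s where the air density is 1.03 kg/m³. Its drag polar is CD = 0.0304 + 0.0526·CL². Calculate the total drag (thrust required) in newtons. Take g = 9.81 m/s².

In steady level flight, lift balances weight: W = mg = 1420 × 9.81 = 13930 N.
q = ½ρv² = ½ × 1.03 × 70.2² = 2538 Pa.
Required CL = L/(qS) = 13930/(2538·15.1) = 0.3635.
CD = 0.0304 + 0.0526 × 0.3635² = 0.03735.
D = q·S·CD = 2538 × 15.1 × 0.03735 = 1431 N

D = 1430 N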